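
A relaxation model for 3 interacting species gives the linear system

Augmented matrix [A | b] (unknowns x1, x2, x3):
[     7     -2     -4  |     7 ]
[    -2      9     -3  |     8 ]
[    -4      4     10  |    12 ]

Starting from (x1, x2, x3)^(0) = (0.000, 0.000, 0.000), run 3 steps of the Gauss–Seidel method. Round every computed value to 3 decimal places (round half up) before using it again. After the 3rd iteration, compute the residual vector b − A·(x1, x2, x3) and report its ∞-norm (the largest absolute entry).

0.454

Iteration 1:
  x1 = (7 - (-2)·0.000 - (-4)·0.000) / (7) = 1.000
  x2 = (8 - (-2)·1.000 - (-3)·0.000) / (9) = 1.111
  x3 = (12 - (-4)·1.000 - (4)·1.111) / (10) = 1.156
Iteration 2:
  x1 = (7 - (-2)·1.111 - (-4)·1.156) / (7) = 1.978
  x2 = (8 - (-2)·1.978 - (-3)·1.156) / (9) = 1.714
  x3 = (12 - (-4)·1.978 - (4)·1.714) / (10) = 1.306
Iteration 3:
  x1 = (7 - (-2)·1.714 - (-4)·1.306) / (7) = 2.236
  x2 = (8 - (-2)·2.236 - (-3)·1.306) / (9) = 1.821
  x3 = (12 - (-4)·2.236 - (4)·1.821) / (10) = 1.366
Residual b − A·x = (0.454, 0.181, 0.000); ∞-norm = 0.454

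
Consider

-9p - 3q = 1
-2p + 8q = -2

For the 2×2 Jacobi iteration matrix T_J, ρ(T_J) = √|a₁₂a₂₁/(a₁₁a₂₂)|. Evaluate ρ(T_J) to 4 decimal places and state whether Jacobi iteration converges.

0.2887

a₁₂a₂₁/(a₁₁a₂₂) = (-3)·(-2) / ((-9)·(8)) = -0.083333
ρ = √|-0.083333| = √0.083333 = 0.2887
ρ < 1, so Jacobi converges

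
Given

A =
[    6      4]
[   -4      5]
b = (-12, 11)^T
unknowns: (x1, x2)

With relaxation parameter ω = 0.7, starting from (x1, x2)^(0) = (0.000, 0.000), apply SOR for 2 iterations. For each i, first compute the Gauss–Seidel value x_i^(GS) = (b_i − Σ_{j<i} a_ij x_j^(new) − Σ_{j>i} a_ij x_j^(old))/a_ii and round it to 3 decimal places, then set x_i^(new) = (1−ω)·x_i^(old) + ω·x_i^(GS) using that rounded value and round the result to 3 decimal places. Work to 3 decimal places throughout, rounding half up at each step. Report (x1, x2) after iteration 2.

Iteration 1:
  x1: GS value = (-12 - (4)·0.000) / (6) = -2.000;  x1 ← (1−ω)·0.000 + ω·-2.000 = -1.400
  x2: GS value = (11 - (-4)·-1.400) / (5) = 1.080;  x2 ← (1−ω)·0.000 + ω·1.080 = 0.756
Iteration 2:
  x1: GS value = (-12 - (4)·0.756) / (6) = -2.504;  x1 ← (1−ω)·-1.400 + ω·-2.504 = -2.173
  x2: GS value = (11 - (-4)·-2.173) / (5) = 0.462;  x2 ← (1−ω)·0.756 + ω·0.462 = 0.550

(-2.173, 0.550)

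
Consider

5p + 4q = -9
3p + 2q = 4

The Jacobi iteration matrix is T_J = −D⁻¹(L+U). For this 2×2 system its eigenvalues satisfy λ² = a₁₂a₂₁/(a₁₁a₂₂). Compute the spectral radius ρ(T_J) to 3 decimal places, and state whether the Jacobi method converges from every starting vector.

1.095

a₁₂a₂₁/(a₁₁a₂₂) = (4)·(3) / ((5)·(2)) = 1.200000
ρ = √|1.200000| = √1.200000 = 1.095
ρ > 1, so Jacobi diverges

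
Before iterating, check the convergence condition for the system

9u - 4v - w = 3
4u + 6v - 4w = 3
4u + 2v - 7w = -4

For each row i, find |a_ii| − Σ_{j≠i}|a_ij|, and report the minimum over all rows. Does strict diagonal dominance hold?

row 1: |9| − (4+1) = 4
row 2: |6| − (4+4) = -2
row 3: |-7| − (4+2) = 1
minimum over rows = -2 → not strictly diagonally dominant

-2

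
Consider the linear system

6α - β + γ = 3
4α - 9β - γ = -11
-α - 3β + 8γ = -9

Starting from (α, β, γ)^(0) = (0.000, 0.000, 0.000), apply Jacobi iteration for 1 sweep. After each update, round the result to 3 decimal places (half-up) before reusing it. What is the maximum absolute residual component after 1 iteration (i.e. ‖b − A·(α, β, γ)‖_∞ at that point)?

4.166

Iteration 1:
  α = (3 - (-1)·0.000 - (1)·0.000) / (6) = 0.500
  β = (-11 - (4)·0.000 - (-1)·0.000) / (-9) = 1.222
  γ = (-9 - (-1)·0.000 - (-3)·0.000) / (8) = -1.125
Residual b − A·x = (2.347, -3.127, 4.166); ∞-norm = 4.166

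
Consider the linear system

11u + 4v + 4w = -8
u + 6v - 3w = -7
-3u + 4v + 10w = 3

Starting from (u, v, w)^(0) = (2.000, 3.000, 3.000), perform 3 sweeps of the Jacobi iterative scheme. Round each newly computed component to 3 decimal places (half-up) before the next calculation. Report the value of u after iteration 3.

Iteration 1:
  u = (-8 - (4)·3.000 - (4)·3.000) / (11) = -2.909
  v = (-7 - (1)·2.000 - (-3)·3.000) / (6) = 0.000
  w = (3 - (-3)·2.000 - (4)·3.000) / (10) = -0.300
Iteration 2:
  u = (-8 - (4)·0.000 - (4)·-0.300) / (11) = -0.618
  v = (-7 - (1)·-2.909 - (-3)·-0.300) / (6) = -0.832
  w = (3 - (-3)·-2.909 - (4)·0.000) / (10) = -0.573
Iteration 3:
  u = (-8 - (4)·-0.832 - (4)·-0.573) / (11) = -0.216
  v = (-7 - (1)·-0.618 - (-3)·-0.573) / (6) = -1.350
  w = (3 - (-3)·-0.618 - (4)·-0.832) / (10) = 0.447

-0.216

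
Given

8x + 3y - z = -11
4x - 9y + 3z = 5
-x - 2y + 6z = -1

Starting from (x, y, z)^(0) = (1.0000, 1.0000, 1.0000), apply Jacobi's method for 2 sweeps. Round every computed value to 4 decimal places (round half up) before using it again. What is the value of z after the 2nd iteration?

-0.3634

Iteration 1:
  x = (-11 - (3)·1.0000 - (-1)·1.0000) / (8) = -1.6250
  y = (5 - (4)·1.0000 - (3)·1.0000) / (-9) = 0.2222
  z = (-1 - (-1)·1.0000 - (-2)·1.0000) / (6) = 0.3333
Iteration 2:
  x = (-11 - (3)·0.2222 - (-1)·0.3333) / (8) = -1.4167
  y = (5 - (4)·-1.6250 - (3)·0.3333) / (-9) = -1.1667
  z = (-1 - (-1)·-1.6250 - (-2)·0.2222) / (6) = -0.3634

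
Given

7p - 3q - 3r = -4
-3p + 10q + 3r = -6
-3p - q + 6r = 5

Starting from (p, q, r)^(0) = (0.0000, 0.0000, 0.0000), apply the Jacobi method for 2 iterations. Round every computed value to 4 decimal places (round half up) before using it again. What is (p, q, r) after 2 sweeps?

Iteration 1:
  p = (-4 - (-3)·0.0000 - (-3)·0.0000) / (7) = -0.5714
  q = (-6 - (-3)·0.0000 - (3)·0.0000) / (10) = -0.6000
  r = (5 - (-3)·0.0000 - (-1)·0.0000) / (6) = 0.8333
Iteration 2:
  p = (-4 - (-3)·-0.6000 - (-3)·0.8333) / (7) = -0.4714
  q = (-6 - (-3)·-0.5714 - (3)·0.8333) / (10) = -1.0214
  r = (5 - (-3)·-0.5714 - (-1)·-0.6000) / (6) = 0.4476

(-0.4714, -1.0214, 0.4476)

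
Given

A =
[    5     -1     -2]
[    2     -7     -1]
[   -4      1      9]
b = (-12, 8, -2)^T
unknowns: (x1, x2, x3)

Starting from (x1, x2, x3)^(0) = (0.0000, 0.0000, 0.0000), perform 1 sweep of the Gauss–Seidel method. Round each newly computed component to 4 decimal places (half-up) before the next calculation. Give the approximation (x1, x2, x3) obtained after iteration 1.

(-2.4000, -1.8286, -1.0857)

Iteration 1:
  x1 = (-12 - (-1)·0.0000 - (-2)·0.0000) / (5) = -2.4000
  x2 = (8 - (2)·-2.4000 - (-1)·0.0000) / (-7) = -1.8286
  x3 = (-2 - (-4)·-2.4000 - (1)·-1.8286) / (9) = -1.0857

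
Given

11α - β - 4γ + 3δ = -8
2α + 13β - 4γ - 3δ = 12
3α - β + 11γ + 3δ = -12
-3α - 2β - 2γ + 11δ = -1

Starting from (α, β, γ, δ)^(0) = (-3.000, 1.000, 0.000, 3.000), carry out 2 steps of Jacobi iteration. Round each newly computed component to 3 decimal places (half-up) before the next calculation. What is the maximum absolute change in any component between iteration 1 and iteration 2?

Iteration 1:
  α = (-8 - (-1)·1.000 - (-4)·0.000 - (3)·3.000) / (11) = -1.455
  β = (12 - (2)·-3.000 - (-4)·0.000 - (-3)·3.000) / (13) = 2.077
  γ = (-12 - (3)·-3.000 - (-1)·1.000 - (3)·3.000) / (11) = -1.000
  δ = (-1 - (-3)·-3.000 - (-2)·1.000 - (-2)·0.000) / (11) = -0.727
Iteration 2:
  α = (-8 - (-1)·2.077 - (-4)·-1.000 - (3)·-0.727) / (11) = -0.704
  β = (12 - (2)·-1.455 - (-4)·-1.000 - (-3)·-0.727) / (13) = 0.671
  γ = (-12 - (3)·-1.455 - (-1)·2.077 - (3)·-0.727) / (11) = -0.307
  δ = (-1 - (-3)·-1.455 - (-2)·2.077 - (-2)·-1.000) / (11) = -0.292
Change: (0.751, -1.406, 0.693, 0.435) → max |·| = 1.406

1.406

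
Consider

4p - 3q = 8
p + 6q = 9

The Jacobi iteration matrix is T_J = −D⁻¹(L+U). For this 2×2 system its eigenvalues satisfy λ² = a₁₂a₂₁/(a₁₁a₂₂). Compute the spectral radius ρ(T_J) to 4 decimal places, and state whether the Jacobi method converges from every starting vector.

a₁₂a₂₁/(a₁₁a₂₂) = (-3)·(1) / ((4)·(6)) = -0.125000
ρ = √|-0.125000| = √0.125000 = 0.3536
ρ < 1, so Jacobi converges

0.3536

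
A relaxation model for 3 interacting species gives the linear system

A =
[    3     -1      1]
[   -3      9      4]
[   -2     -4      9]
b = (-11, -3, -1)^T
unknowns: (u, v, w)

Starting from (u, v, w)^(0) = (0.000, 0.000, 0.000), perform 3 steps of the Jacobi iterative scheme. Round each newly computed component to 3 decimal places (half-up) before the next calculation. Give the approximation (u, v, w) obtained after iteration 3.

Iteration 1:
  u = (-11 - (-1)·0.000 - (1)·0.000) / (3) = -3.667
  v = (-3 - (-3)·0.000 - (4)·0.000) / (9) = -0.333
  w = (-1 - (-2)·0.000 - (-4)·0.000) / (9) = -0.111
Iteration 2:
  u = (-11 - (-1)·-0.333 - (1)·-0.111) / (3) = -3.741
  v = (-3 - (-3)·-3.667 - (4)·-0.111) / (9) = -1.506
  w = (-1 - (-2)·-3.667 - (-4)·-0.333) / (9) = -1.074
Iteration 3:
  u = (-11 - (-1)·-1.506 - (1)·-1.074) / (3) = -3.811
  v = (-3 - (-3)·-3.741 - (4)·-1.074) / (9) = -1.103
  w = (-1 - (-2)·-3.741 - (-4)·-1.506) / (9) = -1.612

(-3.811, -1.103, -1.612)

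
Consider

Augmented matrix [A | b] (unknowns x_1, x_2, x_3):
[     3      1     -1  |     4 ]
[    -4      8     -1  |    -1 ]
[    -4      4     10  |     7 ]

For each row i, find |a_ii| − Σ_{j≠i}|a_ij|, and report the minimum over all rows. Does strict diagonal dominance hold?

row 1: |3| − (1+1) = 1
row 2: |8| − (4+1) = 3
row 3: |10| − (4+4) = 2
minimum over rows = 1 → strictly diagonally dominant (convergence guaranteed)

1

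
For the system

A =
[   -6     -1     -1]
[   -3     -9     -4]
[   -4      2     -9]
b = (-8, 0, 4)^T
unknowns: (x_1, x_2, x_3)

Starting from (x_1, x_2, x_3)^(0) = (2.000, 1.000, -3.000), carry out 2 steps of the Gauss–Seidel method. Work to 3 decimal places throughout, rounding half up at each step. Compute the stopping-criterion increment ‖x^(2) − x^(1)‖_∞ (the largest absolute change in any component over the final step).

0.786

Iteration 1:
  x_1 = (-8 - (-1)·1.000 - (-1)·-3.000) / (-6) = 1.667
  x_2 = (0 - (-3)·1.667 - (-4)·-3.000) / (-9) = 0.778
  x_3 = (4 - (-4)·1.667 - (2)·0.778) / (-9) = -1.012
Iteration 2:
  x_1 = (-8 - (-1)·0.778 - (-1)·-1.012) / (-6) = 1.372
  x_2 = (0 - (-3)·1.372 - (-4)·-1.012) / (-9) = -0.008
  x_3 = (4 - (-4)·1.372 - (2)·-0.008) / (-9) = -1.056
Change: (-0.295, -0.786, -0.044) → max |·| = 0.786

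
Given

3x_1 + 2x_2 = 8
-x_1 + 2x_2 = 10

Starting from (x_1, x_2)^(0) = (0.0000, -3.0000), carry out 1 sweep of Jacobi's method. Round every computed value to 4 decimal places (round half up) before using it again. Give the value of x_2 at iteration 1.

Iteration 1:
  x_1 = (8 - (2)·-3.0000) / (3) = 4.6667
  x_2 = (10 - (-1)·0.0000) / (2) = 5.0000

5.0000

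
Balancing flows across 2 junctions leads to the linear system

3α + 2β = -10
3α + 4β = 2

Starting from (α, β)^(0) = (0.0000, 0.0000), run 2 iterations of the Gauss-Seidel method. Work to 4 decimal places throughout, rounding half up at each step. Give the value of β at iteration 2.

4.5000

Iteration 1:
  α = (-10 - (2)·0.0000) / (3) = -3.3333
  β = (2 - (3)·-3.3333) / (4) = 3.0000
Iteration 2:
  α = (-10 - (2)·3.0000) / (3) = -5.3333
  β = (2 - (3)·-5.3333) / (4) = 4.5000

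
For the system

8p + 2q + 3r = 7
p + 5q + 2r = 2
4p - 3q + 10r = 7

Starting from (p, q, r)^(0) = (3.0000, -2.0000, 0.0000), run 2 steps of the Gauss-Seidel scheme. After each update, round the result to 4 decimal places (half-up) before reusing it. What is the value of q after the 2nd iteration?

Iteration 1:
  p = (7 - (2)·-2.0000 - (3)·0.0000) / (8) = 1.3750
  q = (2 - (1)·1.3750 - (2)·0.0000) / (5) = 0.1250
  r = (7 - (4)·1.3750 - (-3)·0.1250) / (10) = 0.1875
Iteration 2:
  p = (7 - (2)·0.1250 - (3)·0.1875) / (8) = 0.7734
  q = (2 - (1)·0.7734 - (2)·0.1875) / (5) = 0.1703
  r = (7 - (4)·0.7734 - (-3)·0.1703) / (10) = 0.4417

0.1703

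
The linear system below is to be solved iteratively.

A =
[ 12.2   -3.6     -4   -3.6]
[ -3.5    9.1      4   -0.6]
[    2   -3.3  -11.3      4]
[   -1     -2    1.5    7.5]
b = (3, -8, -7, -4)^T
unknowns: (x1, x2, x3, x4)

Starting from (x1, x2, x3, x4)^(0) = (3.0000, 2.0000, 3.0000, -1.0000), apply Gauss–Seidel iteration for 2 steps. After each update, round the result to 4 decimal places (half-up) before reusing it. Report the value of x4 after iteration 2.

Iteration 1:
  x1 = (3 - (-3.6)·2.0000 - (-4)·3.0000 - (-3.6)·-1.0000) / (12.2) = 1.5246
  x2 = (-8 - (-3.5)·1.5246 - (4)·3.0000 - (-0.6)·-1.0000) / (9.1) = -1.6774
  x3 = (-7 - (2)·1.5246 - (-3.3)·-1.6774 - (4)·-1.0000) / (-11.3) = 1.0252
  x4 = (-4 - (-1)·1.5246 - (-2)·-1.6774 - (1.5)·1.0252) / (7.5) = -0.9824
Iteration 2:
  x1 = (3 - (-3.6)·-1.6774 - (-4)·1.0252 - (-3.6)·-0.9824) / (12.2) = -0.2028
  x2 = (-8 - (-3.5)·-0.2028 - (4)·1.0252 - (-0.6)·-0.9824) / (9.1) = -1.4725
  x3 = (-7 - (2)·-0.2028 - (-3.3)·-1.4725 - (4)·-0.9824) / (-11.3) = 0.6658
  x4 = (-4 - (-1)·-0.2028 - (-2)·-1.4725 - (1.5)·0.6658) / (7.5) = -1.0862

-1.0862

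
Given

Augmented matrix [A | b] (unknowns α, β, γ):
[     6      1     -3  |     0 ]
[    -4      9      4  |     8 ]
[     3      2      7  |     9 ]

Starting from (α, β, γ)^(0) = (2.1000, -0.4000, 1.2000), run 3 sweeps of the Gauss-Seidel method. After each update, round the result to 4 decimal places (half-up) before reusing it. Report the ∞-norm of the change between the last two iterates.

Iteration 1:
  α = (0 - (1)·-0.4000 - (-3)·1.2000) / (6) = 0.6667
  β = (8 - (-4)·0.6667 - (4)·1.2000) / (9) = 0.6519
  γ = (9 - (3)·0.6667 - (2)·0.6519) / (7) = 0.8137
Iteration 2:
  α = (0 - (1)·0.6519 - (-3)·0.8137) / (6) = 0.2982
  β = (8 - (-4)·0.2982 - (4)·0.8137) / (9) = 0.6598
  γ = (9 - (3)·0.2982 - (2)·0.6598) / (7) = 0.9694
Iteration 3:
  α = (0 - (1)·0.6598 - (-3)·0.9694) / (6) = 0.3747
  β = (8 - (-4)·0.3747 - (4)·0.9694) / (9) = 0.6246
  γ = (9 - (3)·0.3747 - (2)·0.6246) / (7) = 0.9467
Change: (0.0765, -0.0352, -0.0227) → max |·| = 0.0765

0.0765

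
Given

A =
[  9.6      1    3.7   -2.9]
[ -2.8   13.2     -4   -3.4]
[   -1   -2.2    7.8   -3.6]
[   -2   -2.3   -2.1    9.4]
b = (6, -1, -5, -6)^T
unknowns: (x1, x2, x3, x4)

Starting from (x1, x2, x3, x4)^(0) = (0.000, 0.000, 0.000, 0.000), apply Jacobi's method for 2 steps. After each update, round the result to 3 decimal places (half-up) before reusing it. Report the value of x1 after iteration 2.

Iteration 1:
  x1 = (6 - (1)·0.000 - (3.7)·0.000 - (-2.9)·0.000) / (9.6) = 0.625
  x2 = (-1 - (-2.8)·0.000 - (-4)·0.000 - (-3.4)·0.000) / (13.2) = -0.076
  x3 = (-5 - (-1)·0.000 - (-2.2)·0.000 - (-3.6)·0.000) / (7.8) = -0.641
  x4 = (-6 - (-2)·0.000 - (-2.3)·0.000 - (-2.1)·0.000) / (9.4) = -0.638
Iteration 2:
  x1 = (6 - (1)·-0.076 - (3.7)·-0.641 - (-2.9)·-0.638) / (9.6) = 0.687
  x2 = (-1 - (-2.8)·0.625 - (-4)·-0.641 - (-3.4)·-0.638) / (13.2) = -0.302
  x3 = (-5 - (-1)·0.625 - (-2.2)·-0.076 - (-3.6)·-0.638) / (7.8) = -0.877
  x4 = (-6 - (-2)·0.625 - (-2.3)·-0.076 - (-2.1)·-0.641) / (9.4) = -0.667

0.687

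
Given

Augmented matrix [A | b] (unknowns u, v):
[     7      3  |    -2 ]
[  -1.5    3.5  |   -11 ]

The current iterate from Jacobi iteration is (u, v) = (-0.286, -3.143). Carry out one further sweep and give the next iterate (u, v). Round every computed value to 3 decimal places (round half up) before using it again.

One sweep:
  u = (-2 - (3)·-3.143) / (7) = 1.061
  v = (-11 - (-1.5)·-0.286) / (3.5) = -3.265

(1.061, -3.265)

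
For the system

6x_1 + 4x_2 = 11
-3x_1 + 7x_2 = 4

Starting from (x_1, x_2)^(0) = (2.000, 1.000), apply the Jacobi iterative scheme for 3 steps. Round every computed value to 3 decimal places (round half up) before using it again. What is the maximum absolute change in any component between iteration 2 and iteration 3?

0.238

Iteration 1:
  x_1 = (11 - (4)·1.000) / (6) = 1.167
  x_2 = (4 - (-3)·2.000) / (7) = 1.429
Iteration 2:
  x_1 = (11 - (4)·1.429) / (6) = 0.881
  x_2 = (4 - (-3)·1.167) / (7) = 1.072
Iteration 3:
  x_1 = (11 - (4)·1.072) / (6) = 1.119
  x_2 = (4 - (-3)·0.881) / (7) = 0.949
Change: (0.238, -0.123) → max |·| = 0.238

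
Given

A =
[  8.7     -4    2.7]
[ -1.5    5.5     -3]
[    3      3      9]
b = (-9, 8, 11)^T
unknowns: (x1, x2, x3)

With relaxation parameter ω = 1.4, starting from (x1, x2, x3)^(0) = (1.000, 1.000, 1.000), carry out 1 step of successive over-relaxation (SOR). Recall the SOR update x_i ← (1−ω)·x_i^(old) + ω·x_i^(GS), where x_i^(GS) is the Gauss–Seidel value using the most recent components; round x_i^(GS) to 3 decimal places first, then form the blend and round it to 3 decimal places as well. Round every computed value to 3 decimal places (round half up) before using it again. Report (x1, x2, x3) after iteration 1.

Iteration 1:
  x1: GS value = (-9 - (-4)·1.000 - (2.7)·1.000) / (8.7) = -0.885;  x1 ← (1−ω)·1.000 + ω·-0.885 = -1.639
  x2: GS value = (8 - (-1.5)·-1.639 - (-3)·1.000) / (5.5) = 1.553;  x2 ← (1−ω)·1.000 + ω·1.553 = 1.774
  x3: GS value = (11 - (3)·-1.639 - (3)·1.774) / (9) = 1.177;  x3 ← (1−ω)·1.000 + ω·1.177 = 1.248

(-1.639, 1.774, 1.248)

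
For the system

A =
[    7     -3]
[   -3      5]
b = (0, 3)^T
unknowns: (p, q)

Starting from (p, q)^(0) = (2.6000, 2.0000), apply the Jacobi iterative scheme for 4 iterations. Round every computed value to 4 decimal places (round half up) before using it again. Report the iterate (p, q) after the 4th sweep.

(0.4952, 0.8866)

Iteration 1:
  p = (0 - (-3)·2.0000) / (7) = 0.8571
  q = (3 - (-3)·2.6000) / (5) = 2.1600
Iteration 2:
  p = (0 - (-3)·2.1600) / (7) = 0.9257
  q = (3 - (-3)·0.8571) / (5) = 1.1143
Iteration 3:
  p = (0 - (-3)·1.1143) / (7) = 0.4776
  q = (3 - (-3)·0.9257) / (5) = 1.1554
Iteration 4:
  p = (0 - (-3)·1.1554) / (7) = 0.4952
  q = (3 - (-3)·0.4776) / (5) = 0.8866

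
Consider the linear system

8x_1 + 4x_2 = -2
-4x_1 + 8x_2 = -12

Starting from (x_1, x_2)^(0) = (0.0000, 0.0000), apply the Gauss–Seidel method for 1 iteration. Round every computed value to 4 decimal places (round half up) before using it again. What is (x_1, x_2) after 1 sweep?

Iteration 1:
  x_1 = (-2 - (4)·0.0000) / (8) = -0.2500
  x_2 = (-12 - (-4)·-0.2500) / (8) = -1.6250

(-0.2500, -1.6250)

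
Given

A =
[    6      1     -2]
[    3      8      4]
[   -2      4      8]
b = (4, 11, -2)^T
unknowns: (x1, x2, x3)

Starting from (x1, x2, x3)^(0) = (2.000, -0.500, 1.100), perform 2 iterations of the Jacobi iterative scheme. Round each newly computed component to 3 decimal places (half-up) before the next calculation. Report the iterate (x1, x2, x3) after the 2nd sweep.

(0.821, 0.706, -0.008)

Iteration 1:
  x1 = (4 - (1)·-0.500 - (-2)·1.100) / (6) = 1.117
  x2 = (11 - (3)·2.000 - (4)·1.100) / (8) = 0.075
  x3 = (-2 - (-2)·2.000 - (4)·-0.500) / (8) = 0.500
Iteration 2:
  x1 = (4 - (1)·0.075 - (-2)·0.500) / (6) = 0.821
  x2 = (11 - (3)·1.117 - (4)·0.500) / (8) = 0.706
  x3 = (-2 - (-2)·1.117 - (4)·0.075) / (8) = -0.008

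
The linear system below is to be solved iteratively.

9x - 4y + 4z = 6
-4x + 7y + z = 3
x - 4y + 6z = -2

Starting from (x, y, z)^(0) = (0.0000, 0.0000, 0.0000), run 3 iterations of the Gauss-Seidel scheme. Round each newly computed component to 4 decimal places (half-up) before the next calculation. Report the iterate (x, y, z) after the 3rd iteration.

Iteration 1:
  x = (6 - (-4)·0.0000 - (4)·0.0000) / (9) = 0.6667
  y = (3 - (-4)·0.6667 - (1)·0.0000) / (7) = 0.8095
  z = (-2 - (1)·0.6667 - (-4)·0.8095) / (6) = 0.0952
Iteration 2:
  x = (6 - (-4)·0.8095 - (4)·0.0952) / (9) = 0.9841
  y = (3 - (-4)·0.9841 - (1)·0.0952) / (7) = 0.9773
  z = (-2 - (1)·0.9841 - (-4)·0.9773) / (6) = 0.1542
Iteration 3:
  x = (6 - (-4)·0.9773 - (4)·0.1542) / (9) = 1.0325
  y = (3 - (-4)·1.0325 - (1)·0.1542) / (7) = 0.9965
  z = (-2 - (1)·1.0325 - (-4)·0.9965) / (6) = 0.1589

(1.0325, 0.9965, 0.1589)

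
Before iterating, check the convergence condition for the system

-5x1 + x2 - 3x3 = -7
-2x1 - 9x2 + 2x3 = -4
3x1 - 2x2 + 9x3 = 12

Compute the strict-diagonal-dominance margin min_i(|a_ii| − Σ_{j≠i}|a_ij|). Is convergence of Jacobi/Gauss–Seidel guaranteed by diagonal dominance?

1

row 1: |-5| − (1+3) = 1
row 2: |-9| − (2+2) = 5
row 3: |9| − (3+2) = 4
minimum over rows = 1 → strictly diagonally dominant (convergence guaranteed)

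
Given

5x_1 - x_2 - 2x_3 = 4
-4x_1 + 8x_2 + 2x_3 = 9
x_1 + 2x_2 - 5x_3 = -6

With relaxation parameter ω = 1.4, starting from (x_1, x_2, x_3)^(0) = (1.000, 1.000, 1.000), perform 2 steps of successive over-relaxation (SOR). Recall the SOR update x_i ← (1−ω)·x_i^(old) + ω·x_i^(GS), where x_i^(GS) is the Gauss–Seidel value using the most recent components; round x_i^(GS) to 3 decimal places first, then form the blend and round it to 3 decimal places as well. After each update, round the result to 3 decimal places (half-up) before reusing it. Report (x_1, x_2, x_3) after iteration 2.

(2.596, 1.648, 2.213)

Iteration 1:
  x_1: GS value = (4 - (-1)·1.000 - (-2)·1.000) / (5) = 1.400;  x_1 ← (1−ω)·1.000 + ω·1.400 = 1.560
  x_2: GS value = (9 - (-4)·1.560 - (2)·1.000) / (8) = 1.655;  x_2 ← (1−ω)·1.000 + ω·1.655 = 1.917
  x_3: GS value = (-6 - (1)·1.560 - (2)·1.917) / (-5) = 2.279;  x_3 ← (1−ω)·1.000 + ω·2.279 = 2.791
Iteration 2:
  x_1: GS value = (4 - (-1)·1.917 - (-2)·2.791) / (5) = 2.300;  x_1 ← (1−ω)·1.560 + ω·2.300 = 2.596
  x_2: GS value = (9 - (-4)·2.596 - (2)·2.791) / (8) = 1.725;  x_2 ← (1−ω)·1.917 + ω·1.725 = 1.648
  x_3: GS value = (-6 - (1)·2.596 - (2)·1.648) / (-5) = 2.378;  x_3 ← (1−ω)·2.791 + ω·2.378 = 2.213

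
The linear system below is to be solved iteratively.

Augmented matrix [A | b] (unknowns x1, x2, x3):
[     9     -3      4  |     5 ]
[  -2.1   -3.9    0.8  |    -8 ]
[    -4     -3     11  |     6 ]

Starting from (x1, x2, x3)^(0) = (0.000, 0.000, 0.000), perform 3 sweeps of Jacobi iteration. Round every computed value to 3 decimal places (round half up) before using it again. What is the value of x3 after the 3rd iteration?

Iteration 1:
  x1 = (5 - (-3)·0.000 - (4)·0.000) / (9) = 0.556
  x2 = (-8 - (-2.1)·0.000 - (0.8)·0.000) / (-3.9) = 2.051
  x3 = (6 - (-4)·0.000 - (-3)·0.000) / (11) = 0.545
Iteration 2:
  x1 = (5 - (-3)·2.051 - (4)·0.545) / (9) = 0.997
  x2 = (-8 - (-2.1)·0.556 - (0.8)·0.545) / (-3.9) = 1.864
  x3 = (6 - (-4)·0.556 - (-3)·2.051) / (11) = 1.307
Iteration 3:
  x1 = (5 - (-3)·1.864 - (4)·1.307) / (9) = 0.596
  x2 = (-8 - (-2.1)·0.997 - (0.8)·1.307) / (-3.9) = 1.783
  x3 = (6 - (-4)·0.997 - (-3)·1.864) / (11) = 1.416

1.416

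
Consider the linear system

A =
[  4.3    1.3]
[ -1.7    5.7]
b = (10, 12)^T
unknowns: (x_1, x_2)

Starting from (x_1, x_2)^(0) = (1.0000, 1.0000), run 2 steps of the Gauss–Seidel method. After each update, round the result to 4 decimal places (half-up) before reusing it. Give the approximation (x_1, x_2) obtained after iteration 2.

(1.5067, 2.5546)

Iteration 1:
  x_1 = (10 - (1.3)·1.0000) / (4.3) = 2.0233
  x_2 = (12 - (-1.7)·2.0233) / (5.7) = 2.7087
Iteration 2:
  x_1 = (10 - (1.3)·2.7087) / (4.3) = 1.5067
  x_2 = (12 - (-1.7)·1.5067) / (5.7) = 2.5546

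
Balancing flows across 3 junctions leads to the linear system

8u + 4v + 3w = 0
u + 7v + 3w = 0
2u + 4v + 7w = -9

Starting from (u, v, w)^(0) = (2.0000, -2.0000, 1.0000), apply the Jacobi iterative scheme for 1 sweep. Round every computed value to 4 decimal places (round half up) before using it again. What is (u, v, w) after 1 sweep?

(0.6250, -0.7143, -0.7143)

Iteration 1:
  u = (0 - (4)·-2.0000 - (3)·1.0000) / (8) = 0.6250
  v = (0 - (1)·2.0000 - (3)·1.0000) / (7) = -0.7143
  w = (-9 - (2)·2.0000 - (4)·-2.0000) / (7) = -0.7143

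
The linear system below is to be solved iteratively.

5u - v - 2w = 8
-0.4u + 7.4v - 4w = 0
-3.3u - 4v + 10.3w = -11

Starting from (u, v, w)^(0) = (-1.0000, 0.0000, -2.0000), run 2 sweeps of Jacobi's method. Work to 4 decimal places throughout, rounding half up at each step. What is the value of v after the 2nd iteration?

Iteration 1:
  u = (8 - (-1)·0.0000 - (-2)·-2.0000) / (5) = 0.8000
  v = (0 - (-0.4)·-1.0000 - (-4)·-2.0000) / (7.4) = -1.1351
  w = (-11 - (-3.3)·-1.0000 - (-4)·0.0000) / (10.3) = -1.3883
Iteration 2:
  u = (8 - (-1)·-1.1351 - (-2)·-1.3883) / (5) = 0.8177
  v = (0 - (-0.4)·0.8000 - (-4)·-1.3883) / (7.4) = -0.7072
  w = (-11 - (-3.3)·0.8000 - (-4)·-1.1351) / (10.3) = -1.2525

-0.7072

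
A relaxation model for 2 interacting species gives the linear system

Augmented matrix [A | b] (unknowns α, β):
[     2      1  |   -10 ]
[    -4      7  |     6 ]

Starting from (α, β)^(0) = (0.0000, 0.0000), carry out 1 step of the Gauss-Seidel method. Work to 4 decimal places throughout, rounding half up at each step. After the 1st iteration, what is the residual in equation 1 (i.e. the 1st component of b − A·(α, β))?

Iteration 1:
  α = (-10 - (1)·0.0000) / (2) = -5.0000
  β = (6 - (-4)·-5.0000) / (7) = -2.0000
Residual b − A·x = (2.0000, 0.0000)

2.0000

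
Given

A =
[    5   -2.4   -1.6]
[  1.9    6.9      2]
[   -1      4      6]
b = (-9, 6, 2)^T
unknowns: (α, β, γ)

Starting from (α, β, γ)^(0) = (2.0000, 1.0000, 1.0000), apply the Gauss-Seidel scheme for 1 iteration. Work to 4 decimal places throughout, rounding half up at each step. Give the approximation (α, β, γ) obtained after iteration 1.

Iteration 1:
  α = (-9 - (-2.4)·1.0000 - (-1.6)·1.0000) / (5) = -1.0000
  β = (6 - (1.9)·-1.0000 - (2)·1.0000) / (6.9) = 0.8551
  γ = (2 - (-1)·-1.0000 - (4)·0.8551) / (6) = -0.4034

(-1.0000, 0.8551, -0.4034)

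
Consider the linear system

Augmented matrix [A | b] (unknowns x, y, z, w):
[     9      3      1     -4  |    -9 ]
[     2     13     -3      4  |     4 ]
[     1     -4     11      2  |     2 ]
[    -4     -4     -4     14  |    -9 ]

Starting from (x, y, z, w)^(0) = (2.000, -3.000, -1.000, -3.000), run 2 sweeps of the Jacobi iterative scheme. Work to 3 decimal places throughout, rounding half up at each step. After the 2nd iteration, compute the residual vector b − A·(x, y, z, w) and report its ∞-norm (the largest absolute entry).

3.856

Iteration 1:
  x = (-9 - (3)·-3.000 - (1)·-1.000 - (-4)·-3.000) / (9) = -1.222
  y = (4 - (2)·2.000 - (-3)·-1.000 - (4)·-3.000) / (13) = 0.692
  z = (2 - (1)·2.000 - (-4)·-3.000 - (2)·-3.000) / (11) = -0.545
  w = (-9 - (-4)·2.000 - (-4)·-3.000 - (-4)·-1.000) / (14) = -1.214
Iteration 2:
  x = (-9 - (3)·0.692 - (1)·-0.545 - (-4)·-1.214) / (9) = -1.710
  y = (4 - (2)·-1.222 - (-3)·-0.545 - (4)·-1.214) / (13) = 0.743
  z = (2 - (1)·-1.222 - (-4)·0.692 - (2)·-1.214) / (11) = 0.765
  w = (-9 - (-4)·-1.222 - (-4)·0.692 - (-4)·-0.545) / (14) = -0.950
Residual b − A·x = (-0.404, 3.856, 0.167, 3.492); ∞-norm = 3.856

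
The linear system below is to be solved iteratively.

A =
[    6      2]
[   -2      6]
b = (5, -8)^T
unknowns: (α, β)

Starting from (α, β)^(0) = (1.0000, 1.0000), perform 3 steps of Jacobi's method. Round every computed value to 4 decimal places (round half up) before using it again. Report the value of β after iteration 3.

-0.9444

Iteration 1:
  α = (5 - (2)·1.0000) / (6) = 0.5000
  β = (-8 - (-2)·1.0000) / (6) = -1.0000
Iteration 2:
  α = (5 - (2)·-1.0000) / (6) = 1.1667
  β = (-8 - (-2)·0.5000) / (6) = -1.1667
Iteration 3:
  α = (5 - (2)·-1.1667) / (6) = 1.2222
  β = (-8 - (-2)·1.1667) / (6) = -0.9444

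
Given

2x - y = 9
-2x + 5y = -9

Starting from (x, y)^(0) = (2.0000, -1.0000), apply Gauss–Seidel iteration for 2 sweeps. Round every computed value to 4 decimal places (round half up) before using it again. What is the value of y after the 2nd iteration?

-0.0400

Iteration 1:
  x = (9 - (-1)·-1.0000) / (2) = 4.0000
  y = (-9 - (-2)·4.0000) / (5) = -0.2000
Iteration 2:
  x = (9 - (-1)·-0.2000) / (2) = 4.4000
  y = (-9 - (-2)·4.4000) / (5) = -0.0400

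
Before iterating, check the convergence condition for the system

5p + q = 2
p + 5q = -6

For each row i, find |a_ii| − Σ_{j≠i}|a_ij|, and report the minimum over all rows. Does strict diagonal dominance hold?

row 1: |5| − (1) = 4
row 2: |5| − (1) = 4
minimum over rows = 4 → strictly diagonally dominant (convergence guaranteed)

4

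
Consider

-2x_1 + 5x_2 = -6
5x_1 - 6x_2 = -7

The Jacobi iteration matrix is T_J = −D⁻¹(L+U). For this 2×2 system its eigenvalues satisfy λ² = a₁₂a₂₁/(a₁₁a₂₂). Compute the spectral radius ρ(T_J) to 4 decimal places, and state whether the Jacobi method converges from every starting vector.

1.4434

a₁₂a₂₁/(a₁₁a₂₂) = (5)·(5) / ((-2)·(-6)) = 2.083333
ρ = √|2.083333| = √2.083333 = 1.4434
ρ > 1, so Jacobi diverges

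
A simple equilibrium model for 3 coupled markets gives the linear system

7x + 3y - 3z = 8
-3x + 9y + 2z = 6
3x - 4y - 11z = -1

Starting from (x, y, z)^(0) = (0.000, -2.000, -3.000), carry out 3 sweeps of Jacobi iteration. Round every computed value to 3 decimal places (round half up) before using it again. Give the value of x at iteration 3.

0.748

Iteration 1:
  x = (8 - (3)·-2.000 - (-3)·-3.000) / (7) = 0.714
  y = (6 - (-3)·0.000 - (2)·-3.000) / (9) = 1.333
  z = (-1 - (3)·0.000 - (-4)·-2.000) / (-11) = 0.818
Iteration 2:
  x = (8 - (3)·1.333 - (-3)·0.818) / (7) = 0.922
  y = (6 - (-3)·0.714 - (2)·0.818) / (9) = 0.723
  z = (-1 - (3)·0.714 - (-4)·1.333) / (-11) = -0.199
Iteration 3:
  x = (8 - (3)·0.723 - (-3)·-0.199) / (7) = 0.748
  y = (6 - (-3)·0.922 - (2)·-0.199) / (9) = 1.018
  z = (-1 - (3)·0.922 - (-4)·0.723) / (-11) = 0.079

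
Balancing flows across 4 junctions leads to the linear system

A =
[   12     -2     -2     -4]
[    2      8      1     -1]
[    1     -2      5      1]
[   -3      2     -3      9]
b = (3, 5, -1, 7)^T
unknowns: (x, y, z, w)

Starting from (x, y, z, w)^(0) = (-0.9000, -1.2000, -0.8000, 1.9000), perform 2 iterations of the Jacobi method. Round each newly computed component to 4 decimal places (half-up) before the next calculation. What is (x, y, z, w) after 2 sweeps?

Iteration 1:
  x = (3 - (-2)·-1.2000 - (-2)·-0.8000 - (-4)·1.9000) / (12) = 0.5500
  y = (5 - (2)·-0.9000 - (1)·-0.8000 - (-1)·1.9000) / (8) = 1.1875
  z = (-1 - (1)·-0.9000 - (-2)·-1.2000 - (1)·1.9000) / (5) = -0.8800
  w = (7 - (-3)·-0.9000 - (2)·-1.2000 - (-3)·-0.8000) / (9) = 0.4778
Iteration 2:
  x = (3 - (-2)·1.1875 - (-2)·-0.8800 - (-4)·0.4778) / (12) = 0.4605
  y = (5 - (2)·0.5500 - (1)·-0.8800 - (-1)·0.4778) / (8) = 0.6572
  z = (-1 - (1)·0.5500 - (-2)·1.1875 - (1)·0.4778) / (5) = 0.0694
  w = (7 - (-3)·0.5500 - (2)·1.1875 - (-3)·-0.8800) / (9) = 0.4039

(0.4605, 0.6572, 0.0694, 0.4039)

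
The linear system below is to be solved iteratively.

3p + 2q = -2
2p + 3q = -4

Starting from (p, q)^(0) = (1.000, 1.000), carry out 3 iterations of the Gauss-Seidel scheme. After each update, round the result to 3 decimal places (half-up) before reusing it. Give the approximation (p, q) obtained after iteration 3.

(0.058, -1.372)

Iteration 1:
  p = (-2 - (2)·1.000) / (3) = -1.333
  q = (-4 - (2)·-1.333) / (3) = -0.445
Iteration 2:
  p = (-2 - (2)·-0.445) / (3) = -0.370
  q = (-4 - (2)·-0.370) / (3) = -1.087
Iteration 3:
  p = (-2 - (2)·-1.087) / (3) = 0.058
  q = (-4 - (2)·0.058) / (3) = -1.372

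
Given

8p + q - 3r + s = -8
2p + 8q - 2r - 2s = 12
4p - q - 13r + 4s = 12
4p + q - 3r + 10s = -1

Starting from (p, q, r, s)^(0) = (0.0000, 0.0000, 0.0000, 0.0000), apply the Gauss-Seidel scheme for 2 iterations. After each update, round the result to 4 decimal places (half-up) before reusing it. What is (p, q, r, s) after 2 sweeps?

(-1.6952, 1.5113, -1.6485, -0.0676)

Iteration 1:
  p = (-8 - (1)·0.0000 - (-3)·0.0000 - (1)·0.0000) / (8) = -1.0000
  q = (12 - (2)·-1.0000 - (-2)·0.0000 - (-2)·0.0000) / (8) = 1.7500
  r = (12 - (4)·-1.0000 - (-1)·1.7500 - (4)·0.0000) / (-13) = -1.3654
  s = (-1 - (4)·-1.0000 - (1)·1.7500 - (-3)·-1.3654) / (10) = -0.2846
Iteration 2:
  p = (-8 - (1)·1.7500 - (-3)·-1.3654 - (1)·-0.2846) / (8) = -1.6952
  q = (12 - (2)·-1.6952 - (-2)·-1.3654 - (-2)·-0.2846) / (8) = 1.5113
  r = (12 - (4)·-1.6952 - (-1)·1.5113 - (4)·-0.2846) / (-13) = -1.6485
  s = (-1 - (4)·-1.6952 - (1)·1.5113 - (-3)·-1.6485) / (10) = -0.0676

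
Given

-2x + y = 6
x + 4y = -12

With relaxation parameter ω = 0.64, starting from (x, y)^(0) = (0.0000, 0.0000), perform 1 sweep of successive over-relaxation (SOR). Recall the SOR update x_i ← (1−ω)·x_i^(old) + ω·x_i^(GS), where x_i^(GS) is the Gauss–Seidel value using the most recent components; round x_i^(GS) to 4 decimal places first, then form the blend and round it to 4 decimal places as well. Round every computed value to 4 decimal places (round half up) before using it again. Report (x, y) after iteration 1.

(-1.9200, -1.6128)

Iteration 1:
  x: GS value = (6 - (1)·0.0000) / (-2) = -3.0000;  x ← (1−ω)·0.0000 + ω·-3.0000 = -1.9200
  y: GS value = (-12 - (1)·-1.9200) / (4) = -2.5200;  y ← (1−ω)·0.0000 + ω·-2.5200 = -1.6128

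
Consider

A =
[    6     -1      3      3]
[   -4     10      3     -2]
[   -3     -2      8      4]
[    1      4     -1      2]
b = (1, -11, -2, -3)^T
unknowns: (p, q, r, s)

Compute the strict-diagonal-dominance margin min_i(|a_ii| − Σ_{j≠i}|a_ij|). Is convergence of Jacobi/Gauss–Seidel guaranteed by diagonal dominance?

-4

row 1: |6| − (1+3+3) = -1
row 2: |10| − (4+3+2) = 1
row 3: |8| − (3+2+4) = -1
row 4: |2| − (1+4+1) = -4
minimum over rows = -4 → not strictly diagonally dominant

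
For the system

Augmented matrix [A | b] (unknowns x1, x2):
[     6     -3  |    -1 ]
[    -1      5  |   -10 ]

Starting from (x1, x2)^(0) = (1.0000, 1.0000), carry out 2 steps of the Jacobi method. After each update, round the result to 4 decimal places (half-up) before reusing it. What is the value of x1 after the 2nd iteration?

Iteration 1:
  x1 = (-1 - (-3)·1.0000) / (6) = 0.3333
  x2 = (-10 - (-1)·1.0000) / (5) = -1.8000
Iteration 2:
  x1 = (-1 - (-3)·-1.8000) / (6) = -1.0667
  x2 = (-10 - (-1)·0.3333) / (5) = -1.9333

-1.0667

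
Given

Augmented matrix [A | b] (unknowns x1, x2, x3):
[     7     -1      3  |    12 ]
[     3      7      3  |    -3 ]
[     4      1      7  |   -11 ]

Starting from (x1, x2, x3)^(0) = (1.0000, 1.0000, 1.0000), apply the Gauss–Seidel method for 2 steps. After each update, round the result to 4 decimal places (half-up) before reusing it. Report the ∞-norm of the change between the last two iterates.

1.0092

Iteration 1:
  x1 = (12 - (-1)·1.0000 - (3)·1.0000) / (7) = 1.4286
  x2 = (-3 - (3)·1.4286 - (3)·1.0000) / (7) = -1.4694
  x3 = (-11 - (4)·1.4286 - (1)·-1.4694) / (7) = -2.1779
Iteration 2:
  x1 = (12 - (-1)·-1.4694 - (3)·-2.1779) / (7) = 2.4378
  x2 = (-3 - (3)·2.4378 - (3)·-2.1779) / (7) = -0.5400
  x3 = (-11 - (4)·2.4378 - (1)·-0.5400) / (7) = -2.8873
Change: (1.0092, 0.9294, -0.7094) → max |·| = 1.0092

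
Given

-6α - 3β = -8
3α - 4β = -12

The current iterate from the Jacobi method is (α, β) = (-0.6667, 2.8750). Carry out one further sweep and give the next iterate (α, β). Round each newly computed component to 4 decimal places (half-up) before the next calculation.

(-0.1042, 2.5000)

One sweep:
  α = (-8 - (-3)·2.8750) / (-6) = -0.1042
  β = (-12 - (3)·-0.6667) / (-4) = 2.5000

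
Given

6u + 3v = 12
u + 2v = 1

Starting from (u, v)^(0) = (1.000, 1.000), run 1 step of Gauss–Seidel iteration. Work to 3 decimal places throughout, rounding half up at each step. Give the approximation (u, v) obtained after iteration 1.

Iteration 1:
  u = (12 - (3)·1.000) / (6) = 1.500
  v = (1 - (1)·1.500) / (2) = -0.250

(1.500, -0.250)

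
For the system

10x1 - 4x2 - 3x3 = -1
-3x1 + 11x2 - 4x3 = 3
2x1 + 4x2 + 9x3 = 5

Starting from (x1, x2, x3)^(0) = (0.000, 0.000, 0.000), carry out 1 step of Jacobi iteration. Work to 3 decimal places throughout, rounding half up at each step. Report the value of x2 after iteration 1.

0.273

Iteration 1:
  x1 = (-1 - (-4)·0.000 - (-3)·0.000) / (10) = -0.100
  x2 = (3 - (-3)·0.000 - (-4)·0.000) / (11) = 0.273
  x3 = (5 - (2)·0.000 - (4)·0.000) / (9) = 0.556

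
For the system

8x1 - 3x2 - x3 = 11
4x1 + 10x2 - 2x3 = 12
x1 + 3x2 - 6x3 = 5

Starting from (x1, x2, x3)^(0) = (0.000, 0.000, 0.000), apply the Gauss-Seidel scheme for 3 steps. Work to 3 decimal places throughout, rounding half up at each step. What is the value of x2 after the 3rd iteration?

Iteration 1:
  x1 = (11 - (-3)·0.000 - (-1)·0.000) / (8) = 1.375
  x2 = (12 - (4)·1.375 - (-2)·0.000) / (10) = 0.650
  x3 = (5 - (1)·1.375 - (3)·0.650) / (-6) = -0.279
Iteration 2:
  x1 = (11 - (-3)·0.650 - (-1)·-0.279) / (8) = 1.584
  x2 = (12 - (4)·1.584 - (-2)·-0.279) / (10) = 0.511
  x3 = (5 - (1)·1.584 - (3)·0.511) / (-6) = -0.314
Iteration 3:
  x1 = (11 - (-3)·0.511 - (-1)·-0.314) / (8) = 1.527
  x2 = (12 - (4)·1.527 - (-2)·-0.314) / (10) = 0.526
  x3 = (5 - (1)·1.527 - (3)·0.526) / (-6) = -0.316

0.526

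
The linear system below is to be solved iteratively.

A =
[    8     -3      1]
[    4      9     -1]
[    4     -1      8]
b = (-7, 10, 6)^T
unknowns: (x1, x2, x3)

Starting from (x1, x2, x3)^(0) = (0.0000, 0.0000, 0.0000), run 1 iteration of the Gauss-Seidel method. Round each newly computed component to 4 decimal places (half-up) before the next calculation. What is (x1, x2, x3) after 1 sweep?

Iteration 1:
  x1 = (-7 - (-3)·0.0000 - (1)·0.0000) / (8) = -0.8750
  x2 = (10 - (4)·-0.8750 - (-1)·0.0000) / (9) = 1.5000
  x3 = (6 - (4)·-0.8750 - (-1)·1.5000) / (8) = 1.3750

(-0.8750, 1.5000, 1.3750)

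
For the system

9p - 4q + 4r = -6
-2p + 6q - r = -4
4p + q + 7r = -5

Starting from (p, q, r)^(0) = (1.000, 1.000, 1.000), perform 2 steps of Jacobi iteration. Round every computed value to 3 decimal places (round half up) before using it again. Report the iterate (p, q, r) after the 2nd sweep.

(-0.106, -1.127, -0.309)

Iteration 1:
  p = (-6 - (-4)·1.000 - (4)·1.000) / (9) = -0.667
  q = (-4 - (-2)·1.000 - (-1)·1.000) / (6) = -0.167
  r = (-5 - (4)·1.000 - (1)·1.000) / (7) = -1.429
Iteration 2:
  p = (-6 - (-4)·-0.167 - (4)·-1.429) / (9) = -0.106
  q = (-4 - (-2)·-0.667 - (-1)·-1.429) / (6) = -1.127
  r = (-5 - (4)·-0.667 - (1)·-0.167) / (7) = -0.309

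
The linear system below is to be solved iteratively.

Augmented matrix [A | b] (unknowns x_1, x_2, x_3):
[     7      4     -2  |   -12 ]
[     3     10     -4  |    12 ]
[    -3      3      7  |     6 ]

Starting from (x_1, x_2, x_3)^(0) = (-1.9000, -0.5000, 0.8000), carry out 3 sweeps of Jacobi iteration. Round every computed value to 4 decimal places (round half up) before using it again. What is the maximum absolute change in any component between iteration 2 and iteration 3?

0.5176

Iteration 1:
  x_1 = (-12 - (4)·-0.5000 - (-2)·0.8000) / (7) = -1.2000
  x_2 = (12 - (3)·-1.9000 - (-4)·0.8000) / (10) = 2.0900
  x_3 = (6 - (-3)·-1.9000 - (3)·-0.5000) / (7) = 0.2571
Iteration 2:
  x_1 = (-12 - (4)·2.0900 - (-2)·0.2571) / (7) = -2.8351
  x_2 = (12 - (3)·-1.2000 - (-4)·0.2571) / (10) = 1.6628
  x_3 = (6 - (-3)·-1.2000 - (3)·2.0900) / (7) = -0.5529
Iteration 3:
  x_1 = (-12 - (4)·1.6628 - (-2)·-0.5529) / (7) = -2.8224
  x_2 = (12 - (3)·-2.8351 - (-4)·-0.5529) / (10) = 1.8294
  x_3 = (6 - (-3)·-2.8351 - (3)·1.6628) / (7) = -1.0705
Change: (0.0127, 0.1666, -0.5176) → max |·| = 0.5176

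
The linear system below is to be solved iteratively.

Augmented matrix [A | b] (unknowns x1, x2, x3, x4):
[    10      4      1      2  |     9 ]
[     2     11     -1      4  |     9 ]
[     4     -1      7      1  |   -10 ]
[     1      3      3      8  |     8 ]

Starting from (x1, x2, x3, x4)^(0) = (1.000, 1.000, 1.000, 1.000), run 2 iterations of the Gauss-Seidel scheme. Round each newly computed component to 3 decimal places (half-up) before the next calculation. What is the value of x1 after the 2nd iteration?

0.580

Iteration 1:
  x1 = (9 - (4)·1.000 - (1)·1.000 - (2)·1.000) / (10) = 0.200
  x2 = (9 - (2)·0.200 - (-1)·1.000 - (4)·1.000) / (11) = 0.509
  x3 = (-10 - (4)·0.200 - (-1)·0.509 - (1)·1.000) / (7) = -1.613
  x4 = (8 - (1)·0.200 - (3)·0.509 - (3)·-1.613) / (8) = 1.389
Iteration 2:
  x1 = (9 - (4)·0.509 - (1)·-1.613 - (2)·1.389) / (10) = 0.580
  x2 = (9 - (2)·0.580 - (-1)·-1.613 - (4)·1.389) / (11) = 0.061
  x3 = (-10 - (4)·0.580 - (-1)·0.061 - (1)·1.389) / (7) = -1.950
  x4 = (8 - (1)·0.580 - (3)·0.061 - (3)·-1.950) / (8) = 1.636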